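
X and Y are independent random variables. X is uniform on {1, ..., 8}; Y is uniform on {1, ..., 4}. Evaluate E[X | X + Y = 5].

Outcomes with X + Y = 5: (1,4), (2,3), (3,2), (4,1), each with probability 1/32.
E[X | X + Y = 5] = (1 + 2 + 3 + 4) / 4 = 5/2.

5/2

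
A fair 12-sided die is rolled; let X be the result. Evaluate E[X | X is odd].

6

Given X is odd, X is equally likely to be any of {1, 3, 5, 7, 9, 11}.
E[X | X is odd] = (1 + 3 + 5 + 7 + 9 + 11) / 6 = 6.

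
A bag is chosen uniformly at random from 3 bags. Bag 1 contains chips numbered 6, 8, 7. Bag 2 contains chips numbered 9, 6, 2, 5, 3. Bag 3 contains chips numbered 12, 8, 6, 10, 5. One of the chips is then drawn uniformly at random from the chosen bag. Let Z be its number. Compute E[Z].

E[Z | bag 1] = (6+8+7)/3 = 7.
E[Z | bag 2] = (9+6+2+5+3)/5 = 5.
E[Z | bag 3] = (12+8+6+10+5)/5 = 41/5.
By the law of total expectation,
E[Z] = (1/3)·(7) + (1/3)·(5) + (1/3)·(41/5) = 101/15.

101/15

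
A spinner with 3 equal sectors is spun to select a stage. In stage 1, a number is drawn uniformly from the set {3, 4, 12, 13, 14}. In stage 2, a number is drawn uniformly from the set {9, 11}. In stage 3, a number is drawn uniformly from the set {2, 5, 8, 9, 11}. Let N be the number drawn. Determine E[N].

E[N | stage 1] = (3+4+12+13+14)/5 = 46/5.
E[N | stage 2] = (9+11)/2 = 10.
E[N | stage 3] = (2+5+8+9+11)/5 = 7.
By the law of total expectation,
E[N] = (1/3)·(46/5) + (1/3)·(10) + (1/3)·(7) = 131/15.

131/15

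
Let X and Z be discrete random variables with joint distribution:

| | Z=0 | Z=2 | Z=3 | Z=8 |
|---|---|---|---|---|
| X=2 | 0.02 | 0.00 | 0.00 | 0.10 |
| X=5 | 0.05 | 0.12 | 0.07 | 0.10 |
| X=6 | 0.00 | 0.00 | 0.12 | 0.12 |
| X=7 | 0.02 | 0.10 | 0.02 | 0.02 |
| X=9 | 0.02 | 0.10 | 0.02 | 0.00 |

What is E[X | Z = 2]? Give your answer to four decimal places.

P(Z = 2) = 0.32.
Σ X·P over the event = 5·(0.12) + 7·(0.10) + 9·(0.10) = 2.20.
E[X | Z = 2] = (2.20) / (0.32) = 6.8750.

6.8750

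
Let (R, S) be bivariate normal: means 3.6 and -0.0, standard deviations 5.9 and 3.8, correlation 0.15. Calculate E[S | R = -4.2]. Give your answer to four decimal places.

The regression of S on R has slope ρ·σ_S/σ_R and passes through (μ_R, μ_S).
E[S | R=-4.2] = -0.0 + (0.15)·(3.8/5.9)·(-4.2 − (3.6)) = -0.0 + (0.09661)·(-7.8) = -0.7536.

-0.7536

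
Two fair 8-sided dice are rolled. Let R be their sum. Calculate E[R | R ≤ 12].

218/27

P(R ≤ 12) = 27/32.
E[R | R ≤ 12] = (109/16) / (27/32) = 218/27.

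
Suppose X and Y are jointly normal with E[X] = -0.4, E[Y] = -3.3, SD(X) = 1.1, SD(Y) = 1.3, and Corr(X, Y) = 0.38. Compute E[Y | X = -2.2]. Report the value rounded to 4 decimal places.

-4.1084

E[Y | X=x] = μ_Y + ρ(σ_Y/σ_X)(x − μ_X) for jointly normal variables.
E[Y | X=-2.2] = -3.3 + (0.38)·(1.3/1.1)·(-2.2 − (-0.4)) = -3.3 + (0.44909)·(-1.8) = -4.1084.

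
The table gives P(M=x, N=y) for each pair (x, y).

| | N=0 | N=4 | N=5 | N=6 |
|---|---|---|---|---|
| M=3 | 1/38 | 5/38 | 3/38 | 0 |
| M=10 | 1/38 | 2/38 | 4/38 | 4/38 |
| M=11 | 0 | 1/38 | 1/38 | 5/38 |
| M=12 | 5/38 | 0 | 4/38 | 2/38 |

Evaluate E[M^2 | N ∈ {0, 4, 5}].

773/9

P(N ∈ {0, 4, 5}) = 27/38.
Summing M^2·P(M=x,N=y) over the conditioning event gives 2319/38.
E[M^2 | N ∈ {0, 4, 5}] = (2319/38) / (27/38) = 773/9.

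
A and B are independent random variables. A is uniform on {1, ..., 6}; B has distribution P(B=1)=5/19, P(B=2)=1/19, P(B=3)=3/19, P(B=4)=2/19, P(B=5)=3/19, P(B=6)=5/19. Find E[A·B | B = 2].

P(B = 2) = 1/19.
Summing AB·P(x,y) over outcomes with B = 2 gives 7/19.
E[A·B | B = 2] = (7/19) / (1/19) = 7.

7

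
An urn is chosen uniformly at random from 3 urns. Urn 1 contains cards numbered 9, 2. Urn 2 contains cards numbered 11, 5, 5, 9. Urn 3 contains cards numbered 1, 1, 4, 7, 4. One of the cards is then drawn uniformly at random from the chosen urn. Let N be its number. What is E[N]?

82/15

E[N | urn 1] = (9+2)/2 = 11/2.
E[N | urn 2] = (11+5+5+9)/4 = 15/2.
E[N | urn 3] = (1+1+4+7+4)/5 = 17/5.
E[N] = (1/3)·(11/2) + (1/3)·(15/2) + (1/3)·(17/5) = 82/15.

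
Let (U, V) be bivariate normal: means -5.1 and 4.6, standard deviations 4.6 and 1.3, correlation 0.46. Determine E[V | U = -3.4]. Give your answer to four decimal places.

4.8210

For a bivariate normal, E[V | U=x] = μ_V + ρ·(σ_V/σ_U)·(x − μ_U).
E[V | U=-3.4] = 4.6 + (0.46)·(1.3/4.6)·(-3.4 − (-5.1)) = 4.6 + (0.13)·(1.7) = 4.8210.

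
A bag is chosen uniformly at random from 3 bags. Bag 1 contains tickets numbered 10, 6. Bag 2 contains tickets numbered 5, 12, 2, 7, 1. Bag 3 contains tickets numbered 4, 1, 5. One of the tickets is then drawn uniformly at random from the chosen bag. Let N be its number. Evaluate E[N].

251/45

E[N | bag 1] = (10+6)/2 = 8.
E[N | bag 2] = (5+12+2+7+1)/5 = 27/5.
E[N | bag 3] = (4+1+5)/3 = 10/3.
By the law of total expectation,
E[N] = (1/3)·(8) + (1/3)·(27/5) + (1/3)·(10/3) = 251/45.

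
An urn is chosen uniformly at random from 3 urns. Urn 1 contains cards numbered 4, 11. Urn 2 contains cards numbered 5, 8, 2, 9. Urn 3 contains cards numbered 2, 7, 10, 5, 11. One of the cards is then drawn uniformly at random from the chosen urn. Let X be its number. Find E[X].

E[X | urn 1] = (4+11)/2 = 15/2.
E[X | urn 2] = (5+8+2+9)/4 = 6.
E[X | urn 3] = (2+7+10+5+11)/5 = 7.
By the law of total expectation,
E[X] = (1/3)·(15/2) + (1/3)·(6) + (1/3)·(7) = 41/6.

41/6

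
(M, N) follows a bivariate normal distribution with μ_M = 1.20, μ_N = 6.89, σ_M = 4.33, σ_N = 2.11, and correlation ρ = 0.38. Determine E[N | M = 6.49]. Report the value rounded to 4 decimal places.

E[N | M=x] = μ_N + ρ(σ_N/σ_M)(x − μ_M) for jointly normal variables.
E[N | M=6.49] = 6.89 + (0.38)·(2.11/4.33)·(6.49 − (1.20)) = 6.89 + (0.185173)·(5.29) = 7.8696.

7.8696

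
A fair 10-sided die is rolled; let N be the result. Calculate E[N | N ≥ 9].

Given N ≥ 9, N is equally likely to be any of {9, 10}.
E[N | N ≥ 9] = (9 + 10) / 2 = 19/2.

19/2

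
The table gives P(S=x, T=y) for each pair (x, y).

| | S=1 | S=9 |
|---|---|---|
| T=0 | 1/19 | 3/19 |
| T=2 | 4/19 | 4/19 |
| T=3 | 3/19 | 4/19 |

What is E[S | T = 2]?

P(T = 2) = 8/19.
Summing S·P(S=x,T=y) over the conditioning event gives 40/19.
E[S | T = 2] = (40/19) / (8/19) = 5.

5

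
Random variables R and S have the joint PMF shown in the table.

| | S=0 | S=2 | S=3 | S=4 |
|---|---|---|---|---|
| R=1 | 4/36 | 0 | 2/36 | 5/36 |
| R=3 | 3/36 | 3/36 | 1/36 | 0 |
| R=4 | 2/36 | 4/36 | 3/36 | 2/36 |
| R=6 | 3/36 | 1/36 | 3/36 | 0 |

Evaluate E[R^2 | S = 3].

P(S = 3) = 1/4.
Σ R^2·P over the event = 1·(2/36) + 9·(1/36) + 16·(3/36) + 36·(3/36) = 167/36.
E[R^2 | S = 3] = (167/36) / (1/4) = 167/9.

167/9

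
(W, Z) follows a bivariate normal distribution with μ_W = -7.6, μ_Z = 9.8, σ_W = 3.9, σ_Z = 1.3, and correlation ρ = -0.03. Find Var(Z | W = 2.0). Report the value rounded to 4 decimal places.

1.6885

Var(Z | W=x) = (1 − ρ²)·σ_Z².
Var(Z | W=2.0) = (1.3)²·(1 − (-0.03)²) = 1.69·0.9991 = 1.6885.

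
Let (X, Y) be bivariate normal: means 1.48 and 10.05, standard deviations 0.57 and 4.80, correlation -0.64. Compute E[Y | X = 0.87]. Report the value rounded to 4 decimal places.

For a bivariate normal, E[Y | X=x] = μ_Y + ρ·(σ_Y/σ_X)·(x − μ_X).
E[Y | X=0.87] = 10.05 + (-0.64)·(4.80/0.57)·(0.87 − (1.48)) = 10.05 + (-5.3895)·(-0.61) = 13.3376.

13.3376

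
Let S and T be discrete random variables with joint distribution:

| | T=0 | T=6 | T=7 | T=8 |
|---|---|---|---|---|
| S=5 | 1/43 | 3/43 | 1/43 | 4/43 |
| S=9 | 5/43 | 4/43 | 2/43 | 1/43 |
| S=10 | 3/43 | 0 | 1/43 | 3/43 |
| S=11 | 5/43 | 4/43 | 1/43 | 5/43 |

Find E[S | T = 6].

95/11

P(T = 6) = 11/43.
Σ S·P over the event = 5·(3/43) + 9·(4/43) + 11·(4/43) = 95/43.
E[S | T = 6] = (95/43) / (11/43) = 95/11.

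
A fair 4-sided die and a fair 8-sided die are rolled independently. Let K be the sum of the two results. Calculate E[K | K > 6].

80/9

P(K > 6) = 9/16.
Σ over the event: 7·1/8 + 8·1/8 + 9·1/8 + 10·3/32 + 11·1/16 + 12·1/32 = 5.
E[K | K > 6] = (5) / (9/16) = 80/9.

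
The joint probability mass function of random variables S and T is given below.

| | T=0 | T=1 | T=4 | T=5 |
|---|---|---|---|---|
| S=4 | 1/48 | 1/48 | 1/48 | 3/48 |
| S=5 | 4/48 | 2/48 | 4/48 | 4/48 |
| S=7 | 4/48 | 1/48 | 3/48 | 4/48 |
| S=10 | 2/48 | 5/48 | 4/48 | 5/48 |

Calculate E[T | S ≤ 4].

10/3

P(S ≤ 4) = 1/8.
Σ T·P over the event = 0·(1/48) + 1·(1/48) + 4·(1/48) + 5·(3/48) = 5/12.
E[T | S ≤ 4] = (5/12) / (1/8) = 10/3.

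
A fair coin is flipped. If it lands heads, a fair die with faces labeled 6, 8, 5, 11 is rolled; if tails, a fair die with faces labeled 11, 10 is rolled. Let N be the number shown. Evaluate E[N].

9

E[N | heads] = (6+8+5+11)/4 = 15/2.
E[N | tails] = (11+10)/2 = 21/2.
E[N] = (1/2)·(15/2) + (1/2)·(21/2) = 9.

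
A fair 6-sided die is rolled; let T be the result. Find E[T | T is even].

Given T is even, T is equally likely to be any of {2, 4, 6}.
E[T | T is even] = (2 + 4 + 6) / 3 = 4.

4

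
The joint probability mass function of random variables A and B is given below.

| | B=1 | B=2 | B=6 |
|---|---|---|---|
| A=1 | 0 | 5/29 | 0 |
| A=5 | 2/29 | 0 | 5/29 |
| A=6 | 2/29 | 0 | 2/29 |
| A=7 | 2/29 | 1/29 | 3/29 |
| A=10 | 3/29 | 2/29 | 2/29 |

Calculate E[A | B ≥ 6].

13/2

P(B ≥ 6) = 12/29.
Σ A·P over the event = 5·(5/29) + 6·(2/29) + 7·(3/29) + 10·(2/29) = 78/29.
E[A | B ≥ 6] = (78/29) / (12/29) = 13/2.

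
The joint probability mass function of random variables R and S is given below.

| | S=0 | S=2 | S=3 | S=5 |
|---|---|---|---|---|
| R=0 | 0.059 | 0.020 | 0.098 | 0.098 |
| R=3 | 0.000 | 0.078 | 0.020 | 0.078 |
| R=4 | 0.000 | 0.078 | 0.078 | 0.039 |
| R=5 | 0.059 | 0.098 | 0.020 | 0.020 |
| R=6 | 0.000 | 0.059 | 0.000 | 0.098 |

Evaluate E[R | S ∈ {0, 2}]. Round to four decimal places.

P(S ∈ {0, 2}) = 0.451.
Summing R·P(R=x,S=y) over the conditioning event gives 1.685.
E[R | S ∈ {0, 2}] = (1.685) / (0.451) = 3.7361.

3.7361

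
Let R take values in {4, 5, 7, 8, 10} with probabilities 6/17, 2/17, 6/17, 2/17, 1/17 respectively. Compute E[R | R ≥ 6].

P(R ≥ 6) = 9/17.
Σ over the event: 7·6/17 + 8·2/17 + 10·1/17 = 4.
E[R | R ≥ 6] = (4) / (9/17) = 68/9.

68/9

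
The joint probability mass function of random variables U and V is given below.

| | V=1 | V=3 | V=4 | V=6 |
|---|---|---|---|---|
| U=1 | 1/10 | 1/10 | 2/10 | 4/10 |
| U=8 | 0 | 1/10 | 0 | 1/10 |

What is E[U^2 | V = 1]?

P(V = 1) = 1/10.
Σ U^2·P over the event = 1·(1/10) = 1/10.
E[U^2 | V = 1] = (1/10) / (1/10) = 1.

1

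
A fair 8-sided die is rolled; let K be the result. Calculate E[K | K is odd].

Given K is odd, K is equally likely to be any of {1, 3, 5, 7}.
E[K | K is odd] = (1 + 3 + 5 + 7) / 4 = 4.

4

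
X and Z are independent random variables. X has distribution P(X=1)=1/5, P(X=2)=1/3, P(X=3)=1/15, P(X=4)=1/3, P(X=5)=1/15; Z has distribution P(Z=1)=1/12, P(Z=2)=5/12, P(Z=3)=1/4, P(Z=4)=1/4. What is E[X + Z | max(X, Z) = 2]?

P(max(X, Z) = 2) = 1/4.
Summing (X+Z)·P(x,y) over outcomes with max(X, Z) = 2 gives 8/9.
E[X + Z | max(X, Z) = 2] = (8/9) / (1/4) = 32/9.

32/9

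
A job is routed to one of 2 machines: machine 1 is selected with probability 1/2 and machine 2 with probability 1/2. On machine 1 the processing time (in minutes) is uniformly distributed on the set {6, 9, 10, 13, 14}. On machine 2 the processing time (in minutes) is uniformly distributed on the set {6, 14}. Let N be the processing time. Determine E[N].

51/5

E[N | machine 1] = (6+9+10+13+14)/5 = 52/5.
E[N | machine 2] = (6+14)/2 = 10.
By the law of total expectation,
E[N] = (1/2)·(52/5) + (1/2)·(10) = 51/5.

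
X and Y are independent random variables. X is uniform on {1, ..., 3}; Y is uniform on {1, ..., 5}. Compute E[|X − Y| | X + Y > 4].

Outcomes with X + Y > 4: (1,4), (1,5), (2,3), (2,4), (2,5), (3,2), (3,3), (3,4), (3,5), each with probability 1/15.
E[|X − Y| | X + Y > 4] = (3 + 4 + 1 + 2 + 3 + 1 + 0 + 1 + 2) / 9 = 17/9.

17/9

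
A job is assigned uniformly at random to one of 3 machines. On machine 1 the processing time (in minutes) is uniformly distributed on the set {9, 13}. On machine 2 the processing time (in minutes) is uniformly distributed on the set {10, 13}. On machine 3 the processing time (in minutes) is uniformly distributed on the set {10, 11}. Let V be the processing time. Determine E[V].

11

E[V | machine 1] = (9+13)/2 = 11.
E[V | machine 2] = (10+13)/2 = 23/2.
E[V | machine 3] = (10+11)/2 = 21/2.
By the law of total expectation,
E[V] = (1/3)·(11) + (1/3)·(23/2) + (1/3)·(21/2) = 11.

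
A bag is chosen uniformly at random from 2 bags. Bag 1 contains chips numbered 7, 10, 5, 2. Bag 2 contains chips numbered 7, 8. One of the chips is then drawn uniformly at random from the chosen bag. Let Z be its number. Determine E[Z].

E[Z | bag 1] = (7+10+5+2)/4 = 6.
E[Z | bag 2] = (7+8)/2 = 15/2.
By the law of total expectation,
E[Z] = (1/2)·(6) + (1/2)·(15/2) = 27/4.

27/4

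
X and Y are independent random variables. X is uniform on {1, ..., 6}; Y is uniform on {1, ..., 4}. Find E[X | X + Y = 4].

2

Outcomes with X + Y = 4: (1,3), (2,2), (3,1), each with probability 1/24.
E[X | X + Y = 4] = (1 + 2 + 3) / 3 = 2.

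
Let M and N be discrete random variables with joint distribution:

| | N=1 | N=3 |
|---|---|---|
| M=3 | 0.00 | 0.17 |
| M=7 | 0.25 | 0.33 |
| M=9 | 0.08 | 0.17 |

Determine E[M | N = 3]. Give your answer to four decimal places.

6.4925

P(N = 3) = 0.67.
Σ M·P over the event = 3·(0.17) + 7·(0.33) + 9·(0.17) = 4.35.
E[M | N = 3] = (4.35) / (0.67) = 6.4925.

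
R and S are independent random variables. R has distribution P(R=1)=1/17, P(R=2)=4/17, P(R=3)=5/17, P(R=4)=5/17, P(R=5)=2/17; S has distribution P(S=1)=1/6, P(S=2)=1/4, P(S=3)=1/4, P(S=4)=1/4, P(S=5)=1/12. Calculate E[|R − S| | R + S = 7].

P(R + S = 7) = 10/51.
Summing |R−S|·P(x,y) over outcomes with R + S = 7 gives 5/17.
E[|R − S| | R + S = 7] = (5/17) / (10/51) = 3/2.

3/2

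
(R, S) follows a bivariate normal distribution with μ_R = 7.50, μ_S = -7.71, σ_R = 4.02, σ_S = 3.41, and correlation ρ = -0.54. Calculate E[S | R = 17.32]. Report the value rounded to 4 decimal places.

-12.2081

The regression of S on R has slope ρ·σ_S/σ_R and passes through (μ_R, μ_S).
E[S | R=17.32] = -7.71 + (-0.54)·(3.41/4.02)·(17.32 − (7.50)) = -7.71 + (-0.45806)·(9.82) = -12.2081.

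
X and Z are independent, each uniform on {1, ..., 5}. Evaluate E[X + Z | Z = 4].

Outcomes with Z = 4: (1,4), (2,4), (3,4), (4,4), (5,4), each with probability 1/25.
E[X + Z | Z = 4] = (5 + 6 + 7 + 8 + 9) / 5 = 7.

7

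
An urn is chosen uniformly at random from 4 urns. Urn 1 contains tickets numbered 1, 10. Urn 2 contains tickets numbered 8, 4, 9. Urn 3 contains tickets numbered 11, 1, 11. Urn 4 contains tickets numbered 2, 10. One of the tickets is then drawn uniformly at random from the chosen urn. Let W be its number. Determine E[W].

157/24

E[W | urn 1] = (1+10)/2 = 11/2.
E[W | urn 2] = (8+4+9)/3 = 7.
E[W | urn 3] = (11+1+11)/3 = 23/3.
E[W | urn 4] = (2+10)/2 = 6.
By the law of total expectation,
E[W] = (1/4)·(11/2) + (1/4)·(7) + (1/4)·(23/3) + (1/4)·(6) = 157/24.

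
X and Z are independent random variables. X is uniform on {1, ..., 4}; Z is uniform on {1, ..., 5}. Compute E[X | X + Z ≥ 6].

3

Outcomes with X + Z ≥ 6: (1,5), (2,4), (2,5), (3,3), (3,4), (3,5), (4,2), (4,3), (4,4), (4,5), each with probability 1/20.
E[X | X + Z ≥ 6] = (1 + 2 + 2 + 3 + 3 + 3 + 4 + 4 + 4 + 4) / 10 = 3.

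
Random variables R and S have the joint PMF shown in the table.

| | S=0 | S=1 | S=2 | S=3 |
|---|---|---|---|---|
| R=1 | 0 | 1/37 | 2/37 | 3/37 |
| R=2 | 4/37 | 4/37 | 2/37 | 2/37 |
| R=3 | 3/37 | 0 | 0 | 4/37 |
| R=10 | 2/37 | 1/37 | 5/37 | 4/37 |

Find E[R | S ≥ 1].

67/14

P(S ≥ 1) = 28/37.
Summing R·P(R=x,S=y) over the conditioning event gives 134/37.
E[R | S ≥ 1] = (134/37) / (28/37) = 67/14.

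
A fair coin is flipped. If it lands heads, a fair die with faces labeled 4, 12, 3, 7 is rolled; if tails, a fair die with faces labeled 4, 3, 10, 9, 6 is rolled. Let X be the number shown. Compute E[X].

E[X | heads] = (4+12+3+7)/4 = 13/2.
E[X | tails] = (4+3+10+9+6)/5 = 32/5.
E[X] = (1/2)·(13/2) + (1/2)·(32/5) = 129/20.

129/20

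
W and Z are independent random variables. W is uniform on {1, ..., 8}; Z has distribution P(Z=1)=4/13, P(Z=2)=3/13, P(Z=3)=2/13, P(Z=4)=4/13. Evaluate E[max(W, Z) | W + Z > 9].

138/19

P(W + Z > 9) = 19/104.
Summing max(W,Z)·P(x,y) over outcomes with W + Z > 9 gives 69/52.
E[max(W, Z) | W + Z > 9] = (69/52) / (19/104) = 138/19.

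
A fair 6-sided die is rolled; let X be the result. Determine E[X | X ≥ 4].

Given X ≥ 4, X is equally likely to be any of {4, 5, 6}.
E[X | X ≥ 4] = (4 + 5 + 6) / 3 = 5.

5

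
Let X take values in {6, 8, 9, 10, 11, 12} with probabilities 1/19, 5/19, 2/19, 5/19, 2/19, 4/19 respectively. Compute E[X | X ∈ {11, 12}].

35/3

P(X ∈ {11, 12}) = 6/19.
Σ over the event: 11·2/19 + 12·4/19 = 70/19.
E[X | X ∈ {11, 12}] = (70/19) / (6/19) = 35/3.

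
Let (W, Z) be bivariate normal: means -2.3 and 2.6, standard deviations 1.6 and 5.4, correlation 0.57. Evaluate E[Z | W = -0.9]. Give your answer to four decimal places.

5.2933

The regression of Z on W has slope ρ·σ_Z/σ_W and passes through (μ_W, μ_Z).
E[Z | W=-0.9] = 2.6 + (0.57)·(5.4/1.6)·(-0.9 − (-2.3)) = 2.6 + (1.9238)·(1.4) = 5.2933.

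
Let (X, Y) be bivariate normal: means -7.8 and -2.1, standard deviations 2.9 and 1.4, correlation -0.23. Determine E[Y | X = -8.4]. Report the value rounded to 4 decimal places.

-2.0334

E[Y | X=x] = μ_Y + ρ(σ_Y/σ_X)(x − μ_X) for jointly normal variables.
E[Y | X=-8.4] = -2.1 + (-0.23)·(1.4/2.9)·(-8.4 − (-7.8)) = -2.1 + (-0.11103)·(-0.6) = -2.0334.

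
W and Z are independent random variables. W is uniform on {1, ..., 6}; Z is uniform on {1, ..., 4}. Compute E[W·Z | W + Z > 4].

P(W + Z > 4) = 3/4.
Summing WZ·P(x,y) over outcomes with W + Z > 4 gives 65/8.
E[W·Z | W + Z > 4] = (65/8) / (3/4) = 65/6.

65/6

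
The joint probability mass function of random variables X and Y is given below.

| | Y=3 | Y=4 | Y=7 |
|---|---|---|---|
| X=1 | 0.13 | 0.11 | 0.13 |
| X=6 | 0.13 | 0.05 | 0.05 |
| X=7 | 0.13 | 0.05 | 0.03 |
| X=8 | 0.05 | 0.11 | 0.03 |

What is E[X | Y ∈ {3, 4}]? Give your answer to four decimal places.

5.0789

P(Y ∈ {3, 4}) = 0.76.
Σ X·P over the event = 1·(0.13) + 1·(0.11) + 6·(0.13) + 6·(0.05) + 7·(0.13) + 7·(0.05) + 8·(0.05) + 8·(0.11) = 3.86.
E[X | Y ∈ {3, 4}] = (3.86) / (0.76) = 5.0789.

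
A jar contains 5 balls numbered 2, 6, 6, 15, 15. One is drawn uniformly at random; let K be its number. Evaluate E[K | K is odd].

P(K is odd) = 2/5.
Σ over the event: 15·2/5 = 6.
E[K | K is odd] = (6) / (2/5) = 15.

15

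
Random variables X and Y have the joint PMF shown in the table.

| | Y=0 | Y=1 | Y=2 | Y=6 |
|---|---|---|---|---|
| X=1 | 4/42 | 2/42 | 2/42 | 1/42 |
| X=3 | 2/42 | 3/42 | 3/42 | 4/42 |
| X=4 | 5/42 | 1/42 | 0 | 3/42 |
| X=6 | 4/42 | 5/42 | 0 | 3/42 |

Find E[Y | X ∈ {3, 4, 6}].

P(X ∈ {3, 4, 6}) = 11/14.
Summing Y·P(X=x,Y=y) over the conditioning event gives 25/14.
E[Y | X ∈ {3, 4, 6}] = (25/14) / (11/14) = 25/11.

25/11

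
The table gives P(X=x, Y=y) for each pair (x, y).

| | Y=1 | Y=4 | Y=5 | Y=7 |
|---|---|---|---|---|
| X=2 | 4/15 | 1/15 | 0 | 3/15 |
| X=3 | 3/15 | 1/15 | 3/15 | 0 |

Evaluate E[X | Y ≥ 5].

5/2

P(Y ≥ 5) = 2/5.
Σ X·P over the event = 2·(3/15) + 3·(3/15) = 1.
E[X | Y ≥ 5] = (1) / (2/5) = 5/2.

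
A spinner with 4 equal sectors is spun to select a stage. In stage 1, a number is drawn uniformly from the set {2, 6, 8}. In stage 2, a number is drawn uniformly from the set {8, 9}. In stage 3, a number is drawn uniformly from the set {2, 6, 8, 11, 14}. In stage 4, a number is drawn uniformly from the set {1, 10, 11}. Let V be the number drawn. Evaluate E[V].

881/120

E[V | stage 1] = (2+6+8)/3 = 16/3.
E[V | stage 2] = (8+9)/2 = 17/2.
E[V | stage 3] = (2+6+8+11+14)/5 = 41/5.
E[V | stage 4] = (1+10+11)/3 = 22/3.
By the law of total expectation,
E[V] = (1/4)·(16/3) + (1/4)·(17/2) + (1/4)·(41/5) + (1/4)·(22/3) = 881/120.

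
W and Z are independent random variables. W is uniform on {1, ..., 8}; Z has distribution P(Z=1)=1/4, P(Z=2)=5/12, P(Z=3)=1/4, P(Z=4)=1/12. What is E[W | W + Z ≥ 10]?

53/7

P(W + Z ≥ 10) = 7/48.
Summing W·P(x,y) over outcomes with W + Z ≥ 10 gives 53/48.
E[W | W + Z ≥ 10] = (53/48) / (7/48) = 53/7.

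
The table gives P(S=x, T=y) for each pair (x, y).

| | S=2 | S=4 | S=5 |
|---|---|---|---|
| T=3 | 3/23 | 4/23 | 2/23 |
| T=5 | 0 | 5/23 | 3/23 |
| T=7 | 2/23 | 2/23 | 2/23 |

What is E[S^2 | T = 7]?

15

P(T = 7) = 6/23.
Summing S^2·P(S=x,T=y) over the conditioning event gives 90/23.
E[S^2 | T = 7] = (90/23) / (6/23) = 15.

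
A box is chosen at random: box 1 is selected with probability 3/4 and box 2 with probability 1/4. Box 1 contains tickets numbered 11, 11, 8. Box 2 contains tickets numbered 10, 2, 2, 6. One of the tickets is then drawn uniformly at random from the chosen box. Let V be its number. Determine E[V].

E[V | box 1] = (11+11+8)/3 = 10.
E[V | box 2] = (10+2+2+6)/4 = 5.
By the law of total expectation,
E[V] = (3/4)·(10) + (1/4)·(5) = 35/4.

35/4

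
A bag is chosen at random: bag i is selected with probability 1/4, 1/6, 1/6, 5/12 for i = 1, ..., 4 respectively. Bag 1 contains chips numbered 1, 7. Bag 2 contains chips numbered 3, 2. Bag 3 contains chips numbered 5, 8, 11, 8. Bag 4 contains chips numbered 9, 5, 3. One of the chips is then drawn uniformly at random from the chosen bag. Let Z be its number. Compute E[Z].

E[Z | bag 1] = (1+7)/2 = 4.
E[Z | bag 2] = (3+2)/2 = 5/2.
E[Z | bag 3] = (5+8+11+8)/4 = 8.
E[Z | bag 4] = (9+5+3)/3 = 17/3.
E[Z] = (1/4)·(4) + (1/6)·(5/2) + (1/6)·(8) + (5/12)·(17/3) = 46/9.

46/9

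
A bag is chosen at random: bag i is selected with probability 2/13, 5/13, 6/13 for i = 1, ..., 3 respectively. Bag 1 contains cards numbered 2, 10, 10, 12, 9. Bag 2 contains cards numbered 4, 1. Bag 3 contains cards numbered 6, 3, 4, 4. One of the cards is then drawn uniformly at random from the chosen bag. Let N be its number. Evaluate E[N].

E[N | bag 1] = (2+10+10+12+9)/5 = 43/5.
E[N | bag 2] = (4+1)/2 = 5/2.
E[N | bag 3] = (6+3+4+4)/4 = 17/4.
By the law of total expectation,
E[N] = (2/13)·(43/5) + (5/13)·(5/2) + (6/13)·(17/4) = 276/65.

276/65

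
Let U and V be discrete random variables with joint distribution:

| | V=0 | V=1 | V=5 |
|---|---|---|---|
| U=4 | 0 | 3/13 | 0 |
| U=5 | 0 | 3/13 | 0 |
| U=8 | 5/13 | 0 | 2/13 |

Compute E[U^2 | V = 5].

64

P(V = 5) = 2/13.
Σ U^2·P over the event = 64·(2/13) = 128/13.
E[U^2 | V = 5] = (128/13) / (2/13) = 64.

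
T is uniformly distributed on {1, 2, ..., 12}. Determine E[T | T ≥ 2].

Given T ≥ 2, T is equally likely to be any of {2, 3, 4, 5, 6, 7, 8, 9, 10, 11, 12}.
E[T | T ≥ 2] = (2 + 3 + 4 + 5 + 6 + 7 + 8 + 9 + 10 + 11 + 12) / 11 = 7.

7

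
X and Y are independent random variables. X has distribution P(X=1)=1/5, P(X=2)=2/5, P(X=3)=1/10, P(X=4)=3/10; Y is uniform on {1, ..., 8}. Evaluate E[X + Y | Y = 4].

P(Y = 4) = 1/8.
Summing (X+Y)·P(x,y) over outcomes with Y = 4 gives 13/16.
E[X + Y | Y = 4] = (13/16) / (1/8) = 13/2.

13/2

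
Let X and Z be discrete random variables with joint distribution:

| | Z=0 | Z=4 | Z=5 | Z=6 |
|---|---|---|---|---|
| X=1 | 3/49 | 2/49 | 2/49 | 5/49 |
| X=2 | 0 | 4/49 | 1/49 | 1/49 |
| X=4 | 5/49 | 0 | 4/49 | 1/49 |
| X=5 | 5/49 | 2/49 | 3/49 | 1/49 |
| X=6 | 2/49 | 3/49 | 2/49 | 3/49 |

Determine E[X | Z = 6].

P(Z = 6) = 11/49.
Σ X·P over the event = 1·(5/49) + 2·(1/49) + 4·(1/49) + 5·(1/49) + 6·(3/49) = 34/49.
E[X | Z = 6] = (34/49) / (11/49) = 34/11.

34/11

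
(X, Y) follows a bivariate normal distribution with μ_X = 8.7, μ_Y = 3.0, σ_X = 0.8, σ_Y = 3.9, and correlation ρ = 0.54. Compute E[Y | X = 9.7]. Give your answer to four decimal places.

E[Y | X=x] = μ_Y + ρ(σ_Y/σ_X)(x − μ_X) for jointly normal variables.
E[Y | X=9.7] = 3.0 + (0.54)·(3.9/0.8)·(9.7 − (8.7)) = 3.0 + (2.6325)·(1) = 5.6325.

5.6325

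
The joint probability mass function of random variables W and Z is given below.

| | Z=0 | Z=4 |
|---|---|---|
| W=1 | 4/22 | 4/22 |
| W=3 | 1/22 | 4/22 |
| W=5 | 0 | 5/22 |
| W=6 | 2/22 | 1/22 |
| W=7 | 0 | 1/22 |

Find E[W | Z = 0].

P(Z = 0) = 7/22.
Σ W·P over the event = 1·(4/22) + 3·(1/22) + 6·(2/22) = 19/22.
E[W | Z = 0] = (19/22) / (7/22) = 19/7.

19/7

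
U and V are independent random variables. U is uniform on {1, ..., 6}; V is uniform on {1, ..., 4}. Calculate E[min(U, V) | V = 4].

Outcomes with V = 4: (1,4), (2,4), (3,4), (4,4), (5,4), (6,4), each with probability 1/24.
E[min(U, V) | V = 4] = (1 + 2 + 3 + 4 + 4 + 4) / 6 = 3.

3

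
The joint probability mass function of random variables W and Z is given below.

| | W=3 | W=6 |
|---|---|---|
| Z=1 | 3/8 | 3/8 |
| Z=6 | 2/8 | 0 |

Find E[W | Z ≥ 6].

3

P(Z ≥ 6) = 1/4.
Σ W·P over the event = 3·(2/8) = 3/4.
E[W | Z ≥ 6] = (3/4) / (1/4) = 3.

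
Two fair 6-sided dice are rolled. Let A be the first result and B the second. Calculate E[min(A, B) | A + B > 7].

P(A + B > 7) = 5/12.
Summing min(A,B)·P(x,y) over outcomes with A + B > 7 gives 19/12.
E[min(A, B) | A + B > 7] = (19/12) / (5/12) = 19/5.

19/5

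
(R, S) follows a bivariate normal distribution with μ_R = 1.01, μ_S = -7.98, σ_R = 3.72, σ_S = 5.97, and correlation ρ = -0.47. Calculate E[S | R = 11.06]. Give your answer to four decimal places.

-15.5605

For a bivariate normal, E[S | R=x] = μ_S + ρ·(σ_S/σ_R)·(x − μ_R).
E[S | R=11.06] = -7.98 + (-0.47)·(5.97/3.72)·(11.06 − (1.01)) = -7.98 + (-0.754274)·(10.05) = -15.5605.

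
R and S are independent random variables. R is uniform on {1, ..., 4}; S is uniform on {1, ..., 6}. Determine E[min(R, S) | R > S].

Outcomes with R > S: (2,1), (3,1), (3,2), (4,1), (4,2), (4,3), each with probability 1/24.
E[min(R, S) | R > S] = (1 + 1 + 2 + 1 + 2 + 3) / 6 = 5/3.

5/3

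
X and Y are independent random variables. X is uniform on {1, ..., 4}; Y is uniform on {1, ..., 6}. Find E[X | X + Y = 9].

Outcomes with X + Y = 9: (3,6), (4,5), each with probability 1/24.
E[X | X + Y = 9] = (3 + 4) / 2 = 7/2.

7/2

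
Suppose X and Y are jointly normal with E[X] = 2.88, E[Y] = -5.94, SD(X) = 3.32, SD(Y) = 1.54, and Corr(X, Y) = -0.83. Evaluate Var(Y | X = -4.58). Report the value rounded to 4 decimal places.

For a bivariate normal, Var(Y | X=x) = σ_Y²(1 − ρ²).
Var(Y | X=-4.58) = (1.54)²·(1 − (-0.83)²) = 2.3716·0.3111 = 0.7378.

0.7378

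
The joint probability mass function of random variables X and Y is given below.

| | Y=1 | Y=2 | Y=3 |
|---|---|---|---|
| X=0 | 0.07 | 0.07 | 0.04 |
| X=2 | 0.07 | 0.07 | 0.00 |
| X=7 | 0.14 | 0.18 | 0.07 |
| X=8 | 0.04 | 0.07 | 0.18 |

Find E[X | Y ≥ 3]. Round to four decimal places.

6.6552

P(Y ≥ 3) = 0.29.
Σ X·P over the event = 0·(0.04) + 7·(0.07) + 8·(0.18) = 1.93.
E[X | Y ≥ 3] = (1.93) / (0.29) = 6.6552.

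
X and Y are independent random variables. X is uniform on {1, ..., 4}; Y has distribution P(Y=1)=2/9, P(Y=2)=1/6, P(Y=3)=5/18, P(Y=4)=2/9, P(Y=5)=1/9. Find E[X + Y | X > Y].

116/23

P(X > Y) = 23/72.
Summing (X+Y)·P(x,y) over outcomes with X > Y gives 29/18.
E[X + Y | X > Y] = (29/18) / (23/72) = 116/23.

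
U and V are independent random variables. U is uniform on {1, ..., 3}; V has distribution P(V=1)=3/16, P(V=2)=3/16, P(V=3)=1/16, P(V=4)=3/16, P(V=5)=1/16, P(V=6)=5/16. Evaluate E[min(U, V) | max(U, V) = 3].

5/3

P(max(U, V) = 3) = 3/16.
Summing min(U,V)·P(x,y) over outcomes with max(U, V) = 3 gives 5/16.
E[min(U, V) | max(U, V) = 3] = (5/16) / (3/16) = 5/3.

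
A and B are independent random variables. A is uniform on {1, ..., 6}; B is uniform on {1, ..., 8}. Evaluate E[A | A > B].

P(A > B) = 5/16.
Summing A·P(x,y) over outcomes with A > B gives 35/24.
E[A | A > B] = (35/24) / (5/16) = 14/3.

14/3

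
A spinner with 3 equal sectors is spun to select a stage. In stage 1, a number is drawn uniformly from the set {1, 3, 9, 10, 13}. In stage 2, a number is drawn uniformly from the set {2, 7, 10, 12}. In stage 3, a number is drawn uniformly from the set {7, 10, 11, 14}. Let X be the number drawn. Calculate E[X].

E[X | stage 1] = (1+3+9+10+13)/5 = 36/5.
E[X | stage 2] = (2+7+10+12)/4 = 31/4.
E[X | stage 3] = (7+10+11+14)/4 = 21/2.
By the law of total expectation,
E[X] = (1/3)·(36/5) + (1/3)·(31/4) + (1/3)·(21/2) = 509/60.

509/60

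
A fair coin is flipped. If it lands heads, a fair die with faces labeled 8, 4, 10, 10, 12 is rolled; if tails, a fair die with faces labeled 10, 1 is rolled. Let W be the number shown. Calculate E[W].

143/20

E[W | heads] = (8+4+10+10+12)/5 = 44/5.
E[W | tails] = (10+1)/2 = 11/2.
By the law of total expectation,
E[W] = (1/2)·(44/5) + (1/2)·(11/2) = 143/20.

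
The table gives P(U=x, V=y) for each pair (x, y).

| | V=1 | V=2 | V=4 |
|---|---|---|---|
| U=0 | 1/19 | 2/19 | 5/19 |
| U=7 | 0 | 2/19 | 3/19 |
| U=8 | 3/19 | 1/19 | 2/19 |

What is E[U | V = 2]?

P(V = 2) = 5/19.
Σ U·P over the event = 0·(2/19) + 7·(2/19) + 8·(1/19) = 22/19.
E[U | V = 2] = (22/19) / (5/19) = 22/5.

22/5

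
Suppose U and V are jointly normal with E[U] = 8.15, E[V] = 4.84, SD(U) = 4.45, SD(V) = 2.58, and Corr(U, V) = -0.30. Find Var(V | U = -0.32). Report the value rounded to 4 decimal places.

6.0573

Var(V | U=x) = (1 − ρ²)·σ_V².
Var(V | U=-0.32) = (2.58)²·(1 − (-0.30)²) = 6.6564·0.91 = 6.0573.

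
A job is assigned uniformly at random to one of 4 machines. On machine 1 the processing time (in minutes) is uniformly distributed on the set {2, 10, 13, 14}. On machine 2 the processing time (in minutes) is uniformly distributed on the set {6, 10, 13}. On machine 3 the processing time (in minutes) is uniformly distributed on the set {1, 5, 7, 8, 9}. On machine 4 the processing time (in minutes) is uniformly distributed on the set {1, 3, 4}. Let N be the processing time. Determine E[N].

337/48

E[N | machine 1] = (2+10+13+14)/4 = 39/4.
E[N | machine 2] = (6+10+13)/3 = 29/3.
E[N | machine 3] = (1+5+7+8+9)/5 = 6.
E[N | machine 4] = (1+3+4)/3 = 8/3.
By the law of total expectation,
E[N] = (1/4)·(39/4) + (1/4)·(29/3) + (1/4)·(6) + (1/4)·(8/3) = 337/48.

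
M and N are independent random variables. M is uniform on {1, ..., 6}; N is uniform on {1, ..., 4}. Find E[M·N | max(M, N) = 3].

Outcomes with max(M, N) = 3: (1,3), (2,3), (3,1), (3,2), (3,3), each with probability 1/24.
E[M·N | max(M, N) = 3] = (3 + 6 + 3 + 6 + 9) / 5 = 27/5.

27/5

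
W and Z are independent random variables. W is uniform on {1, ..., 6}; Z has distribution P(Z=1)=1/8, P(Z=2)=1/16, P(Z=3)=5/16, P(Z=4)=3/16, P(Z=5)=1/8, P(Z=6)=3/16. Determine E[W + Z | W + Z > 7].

P(W + Z > 7) = 43/96.
Summing (W+Z)·P(x,y) over outcomes with W + Z > 7 gives 25/6.
E[W + Z | W + Z > 7] = (25/6) / (43/96) = 400/43.

400/43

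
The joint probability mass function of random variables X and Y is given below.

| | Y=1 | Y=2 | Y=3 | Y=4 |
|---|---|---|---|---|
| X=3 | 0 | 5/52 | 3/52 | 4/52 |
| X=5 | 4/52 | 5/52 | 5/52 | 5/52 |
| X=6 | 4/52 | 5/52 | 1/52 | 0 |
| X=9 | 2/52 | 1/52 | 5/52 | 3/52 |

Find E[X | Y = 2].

P(Y = 2) = 4/13.
Σ X·P over the event = 3·(5/52) + 5·(5/52) + 6·(5/52) + 9·(1/52) = 79/52.
E[X | Y = 2] = (79/52) / (4/13) = 79/16.

79/16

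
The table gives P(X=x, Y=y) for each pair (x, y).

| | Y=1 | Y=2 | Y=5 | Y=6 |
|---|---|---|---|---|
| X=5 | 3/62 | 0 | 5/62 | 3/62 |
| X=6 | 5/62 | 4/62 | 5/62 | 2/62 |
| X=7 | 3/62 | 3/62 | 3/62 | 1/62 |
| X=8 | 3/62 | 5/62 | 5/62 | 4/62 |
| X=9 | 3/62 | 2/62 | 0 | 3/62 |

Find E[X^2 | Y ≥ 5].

1467/31

P(Y ≥ 5) = 1/2.
Summing X^2·P(X=x,Y=y) over the conditioning event gives 1467/62.
E[X^2 | Y ≥ 5] = (1467/62) / (1/2) = 1467/31.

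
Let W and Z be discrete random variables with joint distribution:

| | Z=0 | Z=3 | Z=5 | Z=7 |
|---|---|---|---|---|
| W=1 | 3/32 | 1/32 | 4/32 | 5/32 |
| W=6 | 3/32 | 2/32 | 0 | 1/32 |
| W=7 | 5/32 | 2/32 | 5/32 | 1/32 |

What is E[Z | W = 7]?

38/13

P(W = 7) = 13/32.
Σ Z·P over the event = 0·(5/32) + 3·(2/32) + 5·(5/32) + 7·(1/32) = 19/16.
E[Z | W = 7] = (19/16) / (13/32) = 38/13.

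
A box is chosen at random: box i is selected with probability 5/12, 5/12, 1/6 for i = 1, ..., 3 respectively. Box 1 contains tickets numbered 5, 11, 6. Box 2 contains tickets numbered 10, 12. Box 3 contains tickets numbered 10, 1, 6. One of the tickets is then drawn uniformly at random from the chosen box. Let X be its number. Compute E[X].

103/12

E[X | box 1] = (5+11+6)/3 = 22/3.
E[X | box 2] = (10+12)/2 = 11.
E[X | box 3] = (10+1+6)/3 = 17/3.
By the law of total expectation,
E[X] = (5/12)·(22/3) + (5/12)·(11) + (1/6)·(17/3) = 103/12.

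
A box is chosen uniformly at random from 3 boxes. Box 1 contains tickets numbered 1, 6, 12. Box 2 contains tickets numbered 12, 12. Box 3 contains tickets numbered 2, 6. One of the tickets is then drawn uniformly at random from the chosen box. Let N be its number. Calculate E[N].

67/9

E[N | box 1] = (1+6+12)/3 = 19/3.
E[N | box 2] = (12+12)/2 = 12.
E[N | box 3] = (2+6)/2 = 4.
By the law of total expectation,
E[N] = (1/3)·(19/3) + (1/3)·(12) + (1/3)·(4) = 67/9.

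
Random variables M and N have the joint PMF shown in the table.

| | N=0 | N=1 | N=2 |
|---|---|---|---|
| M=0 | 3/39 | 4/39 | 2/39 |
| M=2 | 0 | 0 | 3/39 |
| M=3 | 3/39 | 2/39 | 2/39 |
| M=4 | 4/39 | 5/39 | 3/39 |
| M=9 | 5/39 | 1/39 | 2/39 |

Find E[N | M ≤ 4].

P(M ≤ 4) = 31/39.
Summing N·P(M=x,N=y) over the conditioning event gives 31/39.
E[N | M ≤ 4] = (31/39) / (31/39) = 1.

1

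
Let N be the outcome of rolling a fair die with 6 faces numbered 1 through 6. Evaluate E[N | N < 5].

5/2

Given N < 5, N is equally likely to be any of {1, 2, 3, 4}.
E[N | N < 5] = (1 + 2 + 3 + 4) / 4 = 5/2.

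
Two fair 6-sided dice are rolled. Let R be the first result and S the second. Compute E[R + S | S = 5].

Outcomes with S = 5: (1,5), (2,5), (3,5), (4,5), (5,5), (6,5), each with probability 1/36.
E[R + S | S = 5] = (6 + 7 + 8 + 9 + 10 + 11) / 6 = 17/2.

17/2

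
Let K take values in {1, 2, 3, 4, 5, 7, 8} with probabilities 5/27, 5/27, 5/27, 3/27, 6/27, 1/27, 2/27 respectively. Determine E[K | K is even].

19/5

P(K is even) = 10/27.
Σ over the event: 2·5/27 + 4·1/9 + 8·2/27 = 38/27.
E[K | K is even] = (38/27) / (10/27) = 19/5.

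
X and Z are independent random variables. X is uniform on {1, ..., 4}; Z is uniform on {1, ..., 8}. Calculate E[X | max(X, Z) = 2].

5/3

P(max(X, Z) = 2) = 3/32.
Summing X·P(x,y) over outcomes with max(X, Z) = 2 gives 5/32.
E[X | max(X, Z) = 2] = (5/32) / (3/32) = 5/3.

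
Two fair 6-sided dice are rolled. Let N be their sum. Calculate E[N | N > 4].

116/15

P(N > 4) = 5/6.
Σ over the event: 5·1/9 + 6·5/36 + 7·1/6 + 8·5/36 + 9·1/9 + 10·1/12 + 11·1/18 + 12·1/36 = 58/9.
E[N | N > 4] = (58/9) / (5/6) = 116/15.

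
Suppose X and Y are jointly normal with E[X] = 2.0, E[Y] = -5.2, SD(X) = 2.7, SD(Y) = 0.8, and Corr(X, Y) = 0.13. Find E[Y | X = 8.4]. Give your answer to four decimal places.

-4.9535

The regression of Y on X has slope ρ·σ_Y/σ_X and passes through (μ_X, μ_Y).
E[Y | X=8.4] = -5.2 + (0.13)·(0.8/2.7)·(8.4 − (2.0)) = -5.2 + (0.038519)·(6.4) = -4.9535.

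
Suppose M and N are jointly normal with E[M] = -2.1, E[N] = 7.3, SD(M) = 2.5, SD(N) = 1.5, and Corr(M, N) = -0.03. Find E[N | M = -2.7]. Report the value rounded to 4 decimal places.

7.3108

The regression of N on M has slope ρ·σ_N/σ_M and passes through (μ_M, μ_N).
E[N | M=-2.7] = 7.3 + (-0.03)·(1.5/2.5)·(-2.7 − (-2.1)) = 7.3 + (-0.018)·(-0.6) = 7.3108.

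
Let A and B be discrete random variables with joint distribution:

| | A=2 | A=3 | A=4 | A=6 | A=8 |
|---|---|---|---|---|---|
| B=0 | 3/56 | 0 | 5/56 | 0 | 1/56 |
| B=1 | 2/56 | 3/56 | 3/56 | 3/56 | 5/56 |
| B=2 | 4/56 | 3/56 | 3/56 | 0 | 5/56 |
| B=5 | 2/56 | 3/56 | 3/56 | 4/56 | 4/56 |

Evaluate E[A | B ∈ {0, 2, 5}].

P(B ∈ {0, 2, 5}) = 5/7.
Summing A·P(A=x,B=y) over the conditioning event gives 23/7.
E[A | B ∈ {0, 2, 5}] = (23/7) / (5/7) = 23/5.

23/5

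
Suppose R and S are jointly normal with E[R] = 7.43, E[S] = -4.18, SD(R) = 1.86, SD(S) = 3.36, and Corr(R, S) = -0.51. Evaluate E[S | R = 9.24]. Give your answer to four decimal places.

E[S | R=x] = μ_S + ρ(σ_S/σ_R)(x − μ_R) for jointly normal variables.
E[S | R=9.24] = -4.18 + (-0.51)·(3.36/1.86)·(9.24 − (7.43)) = -4.18 + (-0.92129)·(1.81) = -5.8475.

-5.8475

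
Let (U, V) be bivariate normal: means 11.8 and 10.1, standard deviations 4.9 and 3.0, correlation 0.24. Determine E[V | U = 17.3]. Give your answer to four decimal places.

10.9082

E[V | U=x] = μ_V + ρ(σ_V/σ_U)(x − μ_U) for jointly normal variables.
E[V | U=17.3] = 10.1 + (0.24)·(3.0/4.9)·(17.3 − (11.8)) = 10.1 + (0.14694)·(5.5) = 10.9082.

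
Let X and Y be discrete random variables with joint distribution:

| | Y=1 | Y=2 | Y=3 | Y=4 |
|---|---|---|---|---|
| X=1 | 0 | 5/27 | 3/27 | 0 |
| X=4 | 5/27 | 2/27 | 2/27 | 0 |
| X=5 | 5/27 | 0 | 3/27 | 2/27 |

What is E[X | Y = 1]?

9/2

P(Y = 1) = 10/27.
Σ X·P over the event = 4·(5/27) + 5·(5/27) = 5/3.
E[X | Y = 1] = (5/3) / (10/27) = 9/2.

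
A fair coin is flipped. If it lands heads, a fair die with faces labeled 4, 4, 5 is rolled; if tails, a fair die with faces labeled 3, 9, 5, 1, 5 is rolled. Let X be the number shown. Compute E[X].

E[X | heads] = (4+4+5)/3 = 13/3.
E[X | tails] = (3+9+5+1+5)/5 = 23/5.
By the law of total expectation,
E[X] = (1/2)·(13/3) + (1/2)·(23/5) = 67/15.

67/15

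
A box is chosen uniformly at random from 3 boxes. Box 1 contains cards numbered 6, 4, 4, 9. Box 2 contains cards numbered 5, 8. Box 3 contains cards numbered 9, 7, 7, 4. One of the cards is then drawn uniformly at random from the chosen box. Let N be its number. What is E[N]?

19/3

E[N | box 1] = (6+4+4+9)/4 = 23/4.
E[N | box 2] = (5+8)/2 = 13/2.
E[N | box 3] = (9+7+7+4)/4 = 27/4.
E[N] = (1/3)·(23/4) + (1/3)·(13/2) + (1/3)·(27/4) = 19/3.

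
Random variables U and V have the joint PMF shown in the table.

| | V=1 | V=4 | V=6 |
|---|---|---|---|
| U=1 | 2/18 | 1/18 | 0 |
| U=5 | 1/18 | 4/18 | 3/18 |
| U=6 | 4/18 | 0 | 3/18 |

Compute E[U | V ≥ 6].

11/2

P(V ≥ 6) = 1/3.
Σ U·P over the event = 5·(3/18) + 6·(3/18) = 11/6.
E[U | V ≥ 6] = (11/6) / (1/3) = 11/2.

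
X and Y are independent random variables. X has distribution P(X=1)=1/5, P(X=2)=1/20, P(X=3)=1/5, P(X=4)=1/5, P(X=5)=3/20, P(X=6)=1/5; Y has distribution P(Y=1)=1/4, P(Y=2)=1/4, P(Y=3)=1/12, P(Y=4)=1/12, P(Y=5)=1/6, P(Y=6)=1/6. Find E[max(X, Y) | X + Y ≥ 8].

P(X + Y ≥ 8) = 23/60.
Summing max(X,Y)·P(x,y) over outcomes with X + Y ≥ 8 gives 43/20.
E[max(X, Y) | X + Y ≥ 8] = (43/20) / (23/60) = 129/23.

129/23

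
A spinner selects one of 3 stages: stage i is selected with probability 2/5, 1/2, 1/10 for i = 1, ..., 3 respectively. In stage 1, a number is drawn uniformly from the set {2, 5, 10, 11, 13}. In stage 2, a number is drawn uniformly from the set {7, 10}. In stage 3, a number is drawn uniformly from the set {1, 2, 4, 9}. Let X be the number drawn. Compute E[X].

E[X | stage 1] = (2+5+10+11+13)/5 = 41/5.
E[X | stage 2] = (7+10)/2 = 17/2.
E[X | stage 3] = (1+2+4+9)/4 = 4.
E[X] = (2/5)·(41/5) + (1/2)·(17/2) + (1/10)·(4) = 793/100.

793/100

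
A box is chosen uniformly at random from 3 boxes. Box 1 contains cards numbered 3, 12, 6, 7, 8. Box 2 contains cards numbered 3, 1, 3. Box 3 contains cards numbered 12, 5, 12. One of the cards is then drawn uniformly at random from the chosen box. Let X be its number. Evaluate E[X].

E[X | box 1] = (3+12+6+7+8)/5 = 36/5.
E[X | box 2] = (3+1+3)/3 = 7/3.
E[X | box 3] = (12+5+12)/3 = 29/3.
E[X] = (1/3)·(36/5) + (1/3)·(7/3) + (1/3)·(29/3) = 32/5.

32/5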